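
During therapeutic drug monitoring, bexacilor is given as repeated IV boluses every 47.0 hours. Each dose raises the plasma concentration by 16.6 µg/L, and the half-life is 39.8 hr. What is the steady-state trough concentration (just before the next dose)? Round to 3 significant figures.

k = ln 2 / 39.8 = 0.01742 hr⁻¹
Fraction remaining after one interval: e^(−kτ) = e^(−0.01742 × 47.0) = 0.4411
R = 1 / (1 − 0.4411) = 1.789
Css,max = 16.6 × 1.789 = 29.70 µg/L
Css,min = Css,max × e^(−kτ) = 29.70 × 0.4411 ≈ 13.1 µg/L

13.1 µg/L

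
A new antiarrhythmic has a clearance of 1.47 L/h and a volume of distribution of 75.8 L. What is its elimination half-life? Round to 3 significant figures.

k = CL / V = 1.47 / 75.8 = 0.01939 h⁻¹
t½ = ln 2 / k = ln 2 / 0.01939 ≈ 35.7 hours

35.7 hours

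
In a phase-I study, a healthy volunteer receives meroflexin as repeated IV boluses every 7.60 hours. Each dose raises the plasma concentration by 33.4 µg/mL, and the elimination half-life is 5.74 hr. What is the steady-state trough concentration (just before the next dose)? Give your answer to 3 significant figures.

k = ln 2 / 5.74 = 0.1208 hr⁻¹
Fraction remaining after one interval: e^(−kτ) = e^(−0.1208 × 7.60) = 0.3994
R = 1 / (1 − 0.3994) = 1.665
Css,max = 33.4 × 1.665 = 55.61 µg/mL
Css,min = Css,max × e^(−kτ) = 55.61 × 0.3994 ≈ 22.2 µg/mL

22.2 µg/mL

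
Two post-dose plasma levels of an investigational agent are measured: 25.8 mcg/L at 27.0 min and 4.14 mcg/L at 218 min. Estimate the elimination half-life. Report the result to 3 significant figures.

72.4 minutes

k = ln(C₁/C₂) / (t₂ − t₁) = ln(25.8/4.14) / (218 − 27.0)
  = 1.830 / 191.0 = 0.009579 min⁻¹
t½ = ln 2 / k = ln 2 / 0.009579 ≈ 72.4 minutes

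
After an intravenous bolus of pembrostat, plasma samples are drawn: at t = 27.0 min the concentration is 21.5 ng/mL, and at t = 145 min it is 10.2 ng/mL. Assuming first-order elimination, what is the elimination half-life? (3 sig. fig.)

110 minutes

k = ln(C₁/C₂) / (t₂ − t₁) = ln(21.5/10.2) / (145 − 27.0)
  = 0.7457 / 118.0 = 0.006319 min⁻¹
t½ = ln 2 / k = ln 2 / 0.006319 ≈ 110 minutes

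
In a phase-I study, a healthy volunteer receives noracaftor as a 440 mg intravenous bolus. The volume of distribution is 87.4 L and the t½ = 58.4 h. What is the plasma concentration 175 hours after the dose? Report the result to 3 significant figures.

C₀ = dose / V = 440 / 87.4 = 5.034 µg/mL
k = ln 2 / 58.4 = 0.01187 h⁻¹
C(t) = C₀ e^(−kt) = 5.034 × e^(−0.01187 × 175) = 5.034 × e^(−2.077) = 5.034 × 0.1253 ≈ 0.631 µg/mL

0.631 µg/mL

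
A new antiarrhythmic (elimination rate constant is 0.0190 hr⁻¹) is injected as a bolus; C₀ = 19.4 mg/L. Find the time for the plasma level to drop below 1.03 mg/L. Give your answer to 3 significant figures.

C(t) = C₀ e^(−kt)  ⇒  t = ln(C₀/C) / k
t = ln(19.4/1.03) / 0.01900 = 2.936 / 0.01900 ≈ 155 hours

155 hours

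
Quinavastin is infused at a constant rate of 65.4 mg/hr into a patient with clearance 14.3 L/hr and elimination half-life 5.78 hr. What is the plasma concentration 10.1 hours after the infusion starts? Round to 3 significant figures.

Css = rate / CL = 65.4 / 14.3 = 4.573 mg/L
k = ln 2 / 5.78 = 0.1199 hr⁻¹
C(t) = Css (1 − e^(−kt)) = 4.573 × (1 − e^(−1.211)) = 4.573 × 0.7022 ≈ 3.21 mg/L

3.21 mg/L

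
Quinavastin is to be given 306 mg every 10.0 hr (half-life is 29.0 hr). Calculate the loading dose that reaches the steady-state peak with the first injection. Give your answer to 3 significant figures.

1440 mg

k = ln 2 / 29.0 = 0.02390 hr⁻¹
Accumulation ratio R = 1 / (1 − e^(−kτ)) = 1 / (1 − e^(−0.02390×10.0)) = 1 / (1 − 0.7874) = 4.704
Loading dose = maintenance dose × R = 306 × 4.704 ≈ 1440 mg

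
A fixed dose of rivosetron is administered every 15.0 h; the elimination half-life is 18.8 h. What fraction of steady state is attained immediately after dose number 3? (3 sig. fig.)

k = ln 2 / 18.8 = 0.03687 h⁻¹
f_n = 1 − e^(−nkτ) = 1 − e^(−3 × 0.03687 × 15.0) = 1 − e^(−1.659) = 1 − 0.1903 ≈ 0.810

0.810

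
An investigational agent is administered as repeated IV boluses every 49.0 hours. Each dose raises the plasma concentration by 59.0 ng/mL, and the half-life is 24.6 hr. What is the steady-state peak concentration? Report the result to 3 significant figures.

78.8 ng/mL

k = ln 2 / 24.6 = 0.02818 hr⁻¹
Fraction remaining after one interval: e^(−kτ) = e^(−0.02818 × 49.0) = 0.2514
R = 1 / (1 − 0.2514) = 1.336
Css,max = 59.0 × 1.336 ≈ 78.8 ng/mL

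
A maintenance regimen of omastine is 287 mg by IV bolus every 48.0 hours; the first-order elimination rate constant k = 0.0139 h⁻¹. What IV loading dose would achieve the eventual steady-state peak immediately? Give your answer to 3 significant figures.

Accumulation ratio R = 1 / (1 − e^(−kτ)) = 1 / (1 − e^(−0.01390×48.0)) = 1 / (1 − 0.5131) = 2.054
Loading dose = maintenance dose × R = 287 × 2.054 ≈ 589 mg

589 mg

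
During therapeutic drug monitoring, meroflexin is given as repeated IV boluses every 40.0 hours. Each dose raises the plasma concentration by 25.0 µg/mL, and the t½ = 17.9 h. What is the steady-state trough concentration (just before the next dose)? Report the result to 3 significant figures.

6.75 µg/mL

k = ln 2 / 17.9 = 0.03872 h⁻¹
Fraction remaining after one interval: e^(−kτ) = e^(−0.03872 × 40.0) = 0.2125
R = 1 / (1 − 0.2125) = 1.270
Css,max = 25.0 × 1.270 = 31.75 µg/mL
Css,min = Css,max × e^(−kτ) = 31.75 × 0.2125 ≈ 6.75 µg/mL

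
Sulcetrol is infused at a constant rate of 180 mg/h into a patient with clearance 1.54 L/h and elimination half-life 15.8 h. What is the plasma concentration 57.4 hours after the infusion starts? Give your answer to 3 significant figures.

107 µg/mL

Css = rate / CL = 180 / 1.54 = 116.9 µg/mL
k = ln 2 / 15.8 = 0.04387 h⁻¹
C(t) = Css (1 − e^(−kt)) = 116.9 × (1 − e^(−2.518)) = 116.9 × 0.9194 ≈ 107 µg/mL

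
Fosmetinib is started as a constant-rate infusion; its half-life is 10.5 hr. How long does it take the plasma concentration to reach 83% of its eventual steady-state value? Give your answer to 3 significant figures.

26.8 hours

k = ln 2 / 10.5 = 0.06601 hr⁻¹
f = 1 − e^(−kt)  ⇒  t = −ln(1 − f) / k
t = −ln(1 − 0.83) / 0.06601 = 1.772 / 0.06601 ≈ 26.8 hours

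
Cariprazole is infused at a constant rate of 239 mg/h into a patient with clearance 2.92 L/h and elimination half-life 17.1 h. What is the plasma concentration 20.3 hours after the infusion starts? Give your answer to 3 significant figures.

45.9 mg/L

Css = rate / CL = 239 / 2.92 = 81.85 mg/L
k = ln 2 / 17.1 = 0.04053 h⁻¹
C(t) = Css (1 − e^(−kt)) = 81.85 × (1 − e^(−0.8229)) = 81.85 × 0.5608 ≈ 45.9 mg/L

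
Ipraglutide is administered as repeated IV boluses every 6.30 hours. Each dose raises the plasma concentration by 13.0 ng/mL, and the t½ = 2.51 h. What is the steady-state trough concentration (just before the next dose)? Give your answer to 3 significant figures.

2.77 ng/mL

k = ln 2 / 2.51 = 0.2762 h⁻¹
Fraction remaining after one interval: e^(−kτ) = e^(−0.2762 × 6.30) = 0.1756
R = 1 / (1 − 0.1756) = 1.213
Css,max = 13.0 × 1.213 = 15.77 ng/mL
Css,min = Css,max × e^(−kτ) = 15.77 × 0.1756 ≈ 2.77 ng/mL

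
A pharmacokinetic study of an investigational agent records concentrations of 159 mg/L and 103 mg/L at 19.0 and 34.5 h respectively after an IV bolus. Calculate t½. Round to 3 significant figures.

k = ln(C₁/C₂) / (t₂ − t₁) = ln(159/103) / (34.5 − 19.0)
  = 0.4342 / 15.50 = 0.02801 h⁻¹
t½ = ln 2 / k = ln 2 / 0.02801 ≈ 24.7 hours

24.7 hours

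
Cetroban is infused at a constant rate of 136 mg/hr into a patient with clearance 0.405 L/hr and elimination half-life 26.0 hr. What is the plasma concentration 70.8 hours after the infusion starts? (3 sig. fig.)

285 mg/L

Css = rate / CL = 136 / 0.405 = 335.8 mg/L
k = ln 2 / 26.0 = 0.02666 hr⁻¹
C(t) = Css (1 − e^(−kt)) = 335.8 × (1 − e^(−1.887)) = 335.8 × 0.8485 ≈ 285 mg/L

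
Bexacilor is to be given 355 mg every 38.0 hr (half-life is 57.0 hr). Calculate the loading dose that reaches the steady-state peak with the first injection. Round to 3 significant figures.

k = ln 2 / 57.0 = 0.01216 hr⁻¹
Accumulation ratio R = 1 / (1 − e^(−kτ)) = 1 / (1 − e^(−0.01216×38.0)) = 1 / (1 − 0.6300) = 2.702
Loading dose = maintenance dose × R = 355 × 2.702 ≈ 959 mg

959 mg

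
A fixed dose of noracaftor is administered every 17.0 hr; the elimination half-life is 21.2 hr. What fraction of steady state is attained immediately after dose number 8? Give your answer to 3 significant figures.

0.988

k = ln 2 / 21.2 = 0.03270 hr⁻¹
f_n = 1 − e^(−nkτ) = 1 − e^(−8 × 0.03270 × 17.0) = 1 − e^(−4.447) = 1 − 0.01172 ≈ 0.988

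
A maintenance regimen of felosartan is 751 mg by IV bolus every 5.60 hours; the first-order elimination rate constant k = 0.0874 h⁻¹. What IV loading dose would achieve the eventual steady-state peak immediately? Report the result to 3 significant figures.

Accumulation ratio R = 1 / (1 − e^(−kτ)) = 1 / (1 − e^(−0.08740×5.60)) = 1 / (1 − 0.6130) = 2.584
Loading dose = maintenance dose × R = 751 × 2.584 ≈ 1940 mg

1940 mg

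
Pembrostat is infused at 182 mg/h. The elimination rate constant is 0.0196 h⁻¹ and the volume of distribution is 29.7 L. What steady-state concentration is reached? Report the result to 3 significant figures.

313 mg/L

CL = k · V = 0.0196 × 29.7 = 0.5821 L/h
Css = rate / CL = 182 / 0.5821 ≈ 313 mg/L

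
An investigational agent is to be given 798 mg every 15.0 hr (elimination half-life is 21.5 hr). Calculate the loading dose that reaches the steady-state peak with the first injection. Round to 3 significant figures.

2080 mg

k = ln 2 / 21.5 = 0.03224 hr⁻¹
Accumulation ratio R = 1 / (1 − e^(−kτ)) = 1 / (1 − e^(−0.03224×15.0)) = 1 / (1 − 0.6166) = 2.608
Loading dose = maintenance dose × R = 798 × 2.608 ≈ 2080 mg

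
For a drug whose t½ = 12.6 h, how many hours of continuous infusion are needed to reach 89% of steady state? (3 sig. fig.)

40.1 hours

k = ln 2 / 12.6 = 0.05501 h⁻¹
f = 1 − e^(−kt)  ⇒  t = −ln(1 − f) / k
t = −ln(1 − 0.89) / 0.05501 = 2.207 / 0.05501 ≈ 40.1 hours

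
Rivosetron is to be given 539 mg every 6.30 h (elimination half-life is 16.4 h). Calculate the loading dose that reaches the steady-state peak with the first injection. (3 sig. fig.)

k = ln 2 / 16.4 = 0.04227 h⁻¹
Accumulation ratio R = 1 / (1 − e^(−kτ)) = 1 / (1 − e^(−0.04227×6.30)) = 1 / (1 − 0.7662) = 4.278
Loading dose = maintenance dose × R = 539 × 4.278 ≈ 2310 mg

2310 mg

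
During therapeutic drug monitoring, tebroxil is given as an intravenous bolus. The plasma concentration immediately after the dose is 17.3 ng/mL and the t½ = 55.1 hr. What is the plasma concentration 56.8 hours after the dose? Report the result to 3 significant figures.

k = ln 2 / 55.1 = 0.01258 hr⁻¹
56.8 hr is 1.031 half-lives, so C = 17.3 × (1/2)^1.031 = 17.3 × 0.4894 ≈ 8.47 ng/mL

8.47 ng/mL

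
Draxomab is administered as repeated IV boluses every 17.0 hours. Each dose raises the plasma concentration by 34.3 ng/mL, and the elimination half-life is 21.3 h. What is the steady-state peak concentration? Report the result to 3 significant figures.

80.7 ng/mL

k = ln 2 / 21.3 = 0.03254 h⁻¹
Fraction remaining after one interval: e^(−kτ) = e^(−0.03254 × 17.0) = 0.5751
R = 1 / (1 − 0.5751) = 2.353
Css,max = 34.3 × 2.353 ≈ 80.7 ng/mL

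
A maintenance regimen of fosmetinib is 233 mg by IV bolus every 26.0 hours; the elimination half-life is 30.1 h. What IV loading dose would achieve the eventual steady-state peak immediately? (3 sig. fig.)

k = ln 2 / 30.1 = 0.02303 h⁻¹
Accumulation ratio R = 1 / (1 − e^(−kτ)) = 1 / (1 − e^(−0.02303×26.0)) = 1 / (1 − 0.5495) = 2.220
Loading dose = maintenance dose × R = 233 × 2.220 ≈ 517 mg

517 mg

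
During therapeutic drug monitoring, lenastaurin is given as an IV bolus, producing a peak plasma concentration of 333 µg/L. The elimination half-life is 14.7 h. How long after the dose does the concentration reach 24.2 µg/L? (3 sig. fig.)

k = ln 2 / 14.7 = 0.04715 h⁻¹
C(t) = C₀ e^(−kt)  ⇒  t = ln(C₀/C) / k
t = ln(333/24.2) / 0.04715 = 2.622 / 0.04715 ≈ 55.6 hours

55.6 hours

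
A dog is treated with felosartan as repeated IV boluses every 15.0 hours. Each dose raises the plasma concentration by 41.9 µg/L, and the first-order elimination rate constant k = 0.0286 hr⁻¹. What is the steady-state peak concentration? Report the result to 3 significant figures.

Fraction remaining after one interval: e^(−kτ) = e^(−0.02860 × 15.0) = 0.6512
R = 1 / (1 − 0.6512) = 2.867
Css,max = 41.9 × 2.867 ≈ 120 µg/L

120 µg/L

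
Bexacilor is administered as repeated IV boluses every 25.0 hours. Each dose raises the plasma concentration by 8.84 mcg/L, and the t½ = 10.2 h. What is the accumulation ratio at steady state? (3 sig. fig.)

1.22

k = ln 2 / 10.2 = 0.06796 h⁻¹
Fraction remaining after one interval: e^(−kτ) = e^(−0.06796 × 25.0) = 0.1829
R = 1 / (1 − 0.1829) = 1 / 0.8171 ≈ 1.22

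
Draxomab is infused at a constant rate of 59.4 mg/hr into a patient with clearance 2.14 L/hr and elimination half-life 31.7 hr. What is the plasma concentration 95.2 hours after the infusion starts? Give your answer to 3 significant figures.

Css = rate / CL = 59.4 / 2.14 = 27.76 mg/L
k = ln 2 / 31.7 = 0.02187 hr⁻¹
C(t) = Css (1 − e^(−kt)) = 27.76 × (1 − e^(−2.082)) = 27.76 × 0.8753 ≈ 24.3 mg/L

24.3 mg/L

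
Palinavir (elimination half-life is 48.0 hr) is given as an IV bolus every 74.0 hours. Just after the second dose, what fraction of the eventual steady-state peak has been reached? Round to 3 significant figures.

k = ln 2 / 48.0 = 0.01444 hr⁻¹
f_n = 1 − e^(−nkτ) = 1 − e^(−2 × 0.01444 × 74.0) = 1 − e^(−2.137) = 1 − 0.1180 ≈ 0.882

0.882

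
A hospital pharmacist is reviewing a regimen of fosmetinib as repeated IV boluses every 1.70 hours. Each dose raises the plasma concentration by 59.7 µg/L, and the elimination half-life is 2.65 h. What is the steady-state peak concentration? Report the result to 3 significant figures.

166 µg/L

k = ln 2 / 2.65 = 0.2616 h⁻¹
Fraction remaining after one interval: e^(−kτ) = e^(−0.2616 × 1.70) = 0.6410
R = 1 / (1 − 0.6410) = 2.786
Css,max = 59.7 × 2.786 ≈ 166 µg/L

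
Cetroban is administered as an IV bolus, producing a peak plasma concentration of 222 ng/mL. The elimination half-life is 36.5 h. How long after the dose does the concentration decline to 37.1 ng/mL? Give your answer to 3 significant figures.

94.2 hours

k = ln 2 / 36.5 = 0.01899 h⁻¹
C(t) = C₀ e^(−kt)  ⇒  t = ln(C₀/C) / k
t = ln(222/37.1) / 0.01899 = 1.789 / 0.01899 ≈ 94.2 hours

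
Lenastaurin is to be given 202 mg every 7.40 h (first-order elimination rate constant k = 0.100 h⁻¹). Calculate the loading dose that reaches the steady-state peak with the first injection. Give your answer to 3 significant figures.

386 mg

Accumulation ratio R = 1 / (1 − e^(−kτ)) = 1 / (1 − e^(−0.1000×7.40)) = 1 / (1 − 0.4771) = 1.912
Loading dose = maintenance dose × R = 202 × 1.912 ≈ 386 mg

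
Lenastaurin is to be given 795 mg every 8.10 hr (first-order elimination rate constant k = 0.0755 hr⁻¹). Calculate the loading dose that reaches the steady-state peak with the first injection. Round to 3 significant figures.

1740 mg

Accumulation ratio R = 1 / (1 − e^(−kτ)) = 1 / (1 − e^(−0.07550×8.10)) = 1 / (1 − 0.5425) = 2.186
Loading dose = maintenance dose × R = 795 × 2.186 ≈ 1740 mg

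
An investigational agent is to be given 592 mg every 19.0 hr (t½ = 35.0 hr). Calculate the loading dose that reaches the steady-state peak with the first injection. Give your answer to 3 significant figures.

k = ln 2 / 35.0 = 0.01980 hr⁻¹
Accumulation ratio R = 1 / (1 − e^(−kτ)) = 1 / (1 − e^(−0.01980×19.0)) = 1 / (1 − 0.6864) = 3.189
Loading dose = maintenance dose × R = 592 × 3.189 ≈ 1890 mg

1890 mg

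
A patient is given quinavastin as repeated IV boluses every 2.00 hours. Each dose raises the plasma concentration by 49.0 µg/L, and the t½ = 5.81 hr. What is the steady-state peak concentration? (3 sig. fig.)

231 µg/L

k = ln 2 / 5.81 = 0.1193 hr⁻¹
Fraction remaining after one interval: e^(−kτ) = e^(−0.1193 × 2.00) = 0.7877
R = 1 / (1 − 0.7877) = 4.711
Css,max = 49.0 × 4.711 ≈ 231 µg/L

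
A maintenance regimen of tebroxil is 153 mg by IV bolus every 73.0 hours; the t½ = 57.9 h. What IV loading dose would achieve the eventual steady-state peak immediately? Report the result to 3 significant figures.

k = ln 2 / 57.9 = 0.01197 h⁻¹
Accumulation ratio R = 1 / (1 − e^(−kτ)) = 1 / (1 − e^(−0.01197×73.0)) = 1 / (1 − 0.4173) = 1.716
Loading dose = maintenance dose × R = 153 × 1.716 ≈ 263 mg

263 mg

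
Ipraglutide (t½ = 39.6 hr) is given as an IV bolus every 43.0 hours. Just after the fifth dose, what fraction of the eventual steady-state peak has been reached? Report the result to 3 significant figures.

0.977

k = ln 2 / 39.6 = 0.01750 hr⁻¹
f_n = 1 − e^(−nkτ) = 1 − e^(−5 × 0.01750 × 43.0) = 1 − e^(−3.763) = 1 − 0.02321 ≈ 0.977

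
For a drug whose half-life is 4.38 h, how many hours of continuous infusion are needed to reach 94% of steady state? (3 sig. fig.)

17.8 hours

k = ln 2 / 4.38 = 0.1583 h⁻¹
f = 1 − e^(−kt)  ⇒  t = −ln(1 − f) / k
t = −ln(1 − 0.94) / 0.1583 = 2.813 / 0.1583 ≈ 17.8 hours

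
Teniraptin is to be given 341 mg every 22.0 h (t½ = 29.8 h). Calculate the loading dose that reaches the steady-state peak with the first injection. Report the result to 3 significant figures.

851 mg

k = ln 2 / 29.8 = 0.02326 h⁻¹
Accumulation ratio R = 1 / (1 − e^(−kτ)) = 1 / (1 − e^(−0.02326×22.0)) = 1 / (1 − 0.5995) = 2.497
Loading dose = maintenance dose × R = 341 × 2.497 ≈ 851 mg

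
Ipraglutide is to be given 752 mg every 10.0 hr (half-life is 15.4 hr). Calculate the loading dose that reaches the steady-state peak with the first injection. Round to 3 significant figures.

2070 mg

k = ln 2 / 15.4 = 0.04501 hr⁻¹
Accumulation ratio R = 1 / (1 − e^(−kτ)) = 1 / (1 − e^(−0.04501×10.0)) = 1 / (1 − 0.6376) = 2.759
Loading dose = maintenance dose × R = 752 × 2.759 ≈ 2070 mg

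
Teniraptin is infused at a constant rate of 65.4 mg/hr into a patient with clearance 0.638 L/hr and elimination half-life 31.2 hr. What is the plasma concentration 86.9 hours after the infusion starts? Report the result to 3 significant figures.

Css = rate / CL = 65.4 / 0.638 = 102.5 µg/mL
k = ln 2 / 31.2 = 0.02222 hr⁻¹
C(t) = Css (1 − e^(−kt)) = 102.5 × (1 − e^(−1.931)) = 102.5 × 0.8549 ≈ 87.6 µg/mL

87.6 µg/mL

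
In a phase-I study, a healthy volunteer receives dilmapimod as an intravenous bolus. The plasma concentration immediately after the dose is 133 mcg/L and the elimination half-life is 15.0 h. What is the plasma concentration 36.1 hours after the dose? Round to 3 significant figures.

25.1 mcg/L

k = ln 2 / 15.0 = 0.04621 h⁻¹
C(t) = C₀ e^(−kt) = 133 × e^(−0.04621 × 36.1) = 133 × e^(−1.668) = 133 × 0.1886 ≈ 25.1 mcg/L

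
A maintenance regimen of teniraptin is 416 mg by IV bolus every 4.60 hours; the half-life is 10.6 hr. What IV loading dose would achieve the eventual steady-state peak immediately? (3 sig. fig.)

1600 mg

k = ln 2 / 10.6 = 0.06539 hr⁻¹
Accumulation ratio R = 1 / (1 − e^(−kτ)) = 1 / (1 − e^(−0.06539×4.60)) = 1 / (1 − 0.7402) = 3.850
Loading dose = maintenance dose × R = 416 × 3.850 ≈ 1600 mg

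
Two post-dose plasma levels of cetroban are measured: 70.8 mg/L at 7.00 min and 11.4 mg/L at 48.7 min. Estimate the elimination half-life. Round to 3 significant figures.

15.8 minutes

k = ln(C₁/C₂) / (t₂ − t₁) = ln(70.8/11.4) / (48.7 − 7.00)
  = 1.826 / 41.70 = 0.04379 min⁻¹
t½ = ln 2 / k = ln 2 / 0.04379 ≈ 15.8 minutes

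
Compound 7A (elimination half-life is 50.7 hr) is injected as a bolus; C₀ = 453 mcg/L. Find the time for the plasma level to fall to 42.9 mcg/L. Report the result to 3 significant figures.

k = ln 2 / 50.7 = 0.01367 hr⁻¹
C(t) = C₀ e^(−kt)  ⇒  t = ln(C₀/C) / k
t = ln(453/42.9) / 0.01367 = 2.357 / 0.01367 ≈ 172 hours

172 hours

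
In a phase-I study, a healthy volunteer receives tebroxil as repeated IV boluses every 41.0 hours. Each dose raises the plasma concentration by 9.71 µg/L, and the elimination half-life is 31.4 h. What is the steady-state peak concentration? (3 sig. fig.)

k = ln 2 / 31.4 = 0.02207 h⁻¹
Fraction remaining after one interval: e^(−kτ) = e^(−0.02207 × 41.0) = 0.4045
R = 1 / (1 − 0.4045) = 1.679
Css,max = 9.71 × 1.679 ≈ 16.3 µg/L

16.3 µg/L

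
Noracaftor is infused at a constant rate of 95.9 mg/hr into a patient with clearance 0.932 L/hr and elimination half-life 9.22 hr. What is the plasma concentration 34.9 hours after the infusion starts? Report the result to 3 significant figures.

95.4 µg/mL

Css = rate / CL = 95.9 / 0.932 = 102.9 µg/mL
k = ln 2 / 9.22 = 0.07518 hr⁻¹
C(t) = Css (1 − e^(−kt)) = 102.9 × (1 − e^(−2.624)) = 102.9 × 0.9275 ≈ 95.4 µg/mL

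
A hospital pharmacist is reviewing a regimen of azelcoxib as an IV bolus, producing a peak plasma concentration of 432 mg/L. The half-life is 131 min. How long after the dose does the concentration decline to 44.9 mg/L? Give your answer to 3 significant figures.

k = ln 2 / 131 = 0.005291 min⁻¹
C(t) = C₀ e^(−kt)  ⇒  t = ln(C₀/C) / k
t = ln(432/44.9) / 0.005291 = 2.264 / 0.005291 ≈ 428 minutes

428 minutes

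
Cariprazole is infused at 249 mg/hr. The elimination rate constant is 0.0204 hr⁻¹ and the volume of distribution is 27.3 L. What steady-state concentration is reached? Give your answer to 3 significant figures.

CL = k · V = 0.0204 × 27.3 = 0.5569 L/hr
Css = rate / CL = 249 / 0.5569 ≈ 447 µg/mL

447 µg/mL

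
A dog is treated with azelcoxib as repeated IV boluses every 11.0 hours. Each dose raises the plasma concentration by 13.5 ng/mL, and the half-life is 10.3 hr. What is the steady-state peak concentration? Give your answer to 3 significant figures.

25.8 ng/mL

k = ln 2 / 10.3 = 0.06730 hr⁻¹
Fraction remaining after one interval: e^(−kτ) = e^(−0.06730 × 11.0) = 0.4770
R = 1 / (1 − 0.4770) = 1.912
Css,max = 13.5 × 1.912 ≈ 25.8 ng/mL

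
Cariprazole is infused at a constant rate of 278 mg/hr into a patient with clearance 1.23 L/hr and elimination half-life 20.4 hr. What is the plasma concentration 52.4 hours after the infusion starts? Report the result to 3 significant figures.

Css = rate / CL = 278 / 1.23 = 226.0 mg/L
k = ln 2 / 20.4 = 0.03398 hr⁻¹
C(t) = Css (1 − e^(−kt)) = 226.0 × (1 − e^(−1.780)) = 226.0 × 0.8314 ≈ 188 mg/L

188 mg/L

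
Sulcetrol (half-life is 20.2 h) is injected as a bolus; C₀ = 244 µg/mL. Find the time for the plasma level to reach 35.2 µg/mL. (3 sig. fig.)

56.4 hours

k = ln 2 / 20.2 = 0.03431 h⁻¹
C(t) = C₀ e^(−kt)  ⇒  t = ln(C₀/C) / k
t = ln(244/35.2) / 0.03431 = 1.936 / 0.03431 ≈ 56.4 hours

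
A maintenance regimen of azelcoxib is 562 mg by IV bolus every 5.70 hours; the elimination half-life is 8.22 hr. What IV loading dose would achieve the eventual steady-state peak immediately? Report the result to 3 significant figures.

k = ln 2 / 8.22 = 0.08432 hr⁻¹
Accumulation ratio R = 1 / (1 − e^(−kτ)) = 1 / (1 − e^(−0.08432×5.70)) = 1 / (1 − 0.6184) = 2.620
Loading dose = maintenance dose × R = 562 × 2.620 ≈ 1470 mg

1470 mg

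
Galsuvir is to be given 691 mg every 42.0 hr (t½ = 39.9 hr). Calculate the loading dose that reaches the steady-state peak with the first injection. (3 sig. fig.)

k = ln 2 / 39.9 = 0.01737 hr⁻¹
Accumulation ratio R = 1 / (1 − e^(−kτ)) = 1 / (1 − e^(−0.01737×42.0)) = 1 / (1 − 0.4821) = 1.931
Loading dose = maintenance dose × R = 691 × 1.931 ≈ 1330 mg

1330 mg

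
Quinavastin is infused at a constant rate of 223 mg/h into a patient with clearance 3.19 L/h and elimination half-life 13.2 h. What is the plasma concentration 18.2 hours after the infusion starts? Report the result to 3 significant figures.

Css = rate / CL = 223 / 3.19 = 69.91 µg/mL
k = ln 2 / 13.2 = 0.05251 h⁻¹
C(t) = Css (1 − e^(−kt)) = 69.91 × (1 − e^(−0.9557)) = 69.91 × 0.6155 ≈ 43.0 µg/mL

43.0 µg/mL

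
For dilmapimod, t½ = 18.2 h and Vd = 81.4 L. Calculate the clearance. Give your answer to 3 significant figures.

k = ln 2 / t½ = ln 2 / 18.2 = 0.03809 h⁻¹
CL = k · V = 0.03809 × 81.4 ≈ 3.10 L/h

3.10 L/h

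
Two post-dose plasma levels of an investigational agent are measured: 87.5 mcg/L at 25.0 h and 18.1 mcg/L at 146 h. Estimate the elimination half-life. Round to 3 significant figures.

k = ln(C₁/C₂) / (t₂ − t₁) = ln(87.5/18.1) / (146 − 25.0)
  = 1.576 / 121.0 = 0.01302 h⁻¹
t½ = ln 2 / k = ln 2 / 0.01302 ≈ 53.2 hours

53.2 hours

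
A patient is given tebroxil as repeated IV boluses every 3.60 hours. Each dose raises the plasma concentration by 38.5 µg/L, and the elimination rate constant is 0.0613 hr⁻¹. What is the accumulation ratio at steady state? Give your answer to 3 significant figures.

Fraction remaining after one interval: e^(−kτ) = e^(−0.06130 × 3.60) = 0.8020
R = 1 / (1 − 0.8020) = 1 / 0.1980 ≈ 5.05

5.05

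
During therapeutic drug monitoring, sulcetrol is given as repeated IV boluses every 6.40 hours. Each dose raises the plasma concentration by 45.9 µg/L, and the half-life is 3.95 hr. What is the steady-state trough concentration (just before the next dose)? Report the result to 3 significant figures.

k = ln 2 / 3.95 = 0.1755 hr⁻¹
Fraction remaining after one interval: e^(−kτ) = e^(−0.1755 × 6.40) = 0.3253
R = 1 / (1 − 0.3253) = 1.482
Css,max = 45.9 × 1.482 = 68.03 µg/L
Css,min = Css,max × e^(−kτ) = 68.03 × 0.3253 ≈ 22.1 µg/L

22.1 µg/L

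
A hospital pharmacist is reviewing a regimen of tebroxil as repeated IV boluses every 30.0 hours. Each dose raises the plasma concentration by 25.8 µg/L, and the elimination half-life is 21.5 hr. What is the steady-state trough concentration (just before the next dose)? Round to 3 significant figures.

15.8 µg/L

k = ln 2 / 21.5 = 0.03224 hr⁻¹
Fraction remaining after one interval: e^(−kτ) = e^(−0.03224 × 30.0) = 0.3802
R = 1 / (1 − 0.3802) = 1.613
Css,max = 25.8 × 1.613 = 41.62 µg/L
Css,min = Css,max × e^(−kτ) = 41.62 × 0.3802 ≈ 15.8 µg/L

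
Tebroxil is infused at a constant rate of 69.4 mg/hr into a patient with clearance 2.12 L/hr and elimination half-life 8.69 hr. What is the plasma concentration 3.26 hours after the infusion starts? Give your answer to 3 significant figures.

Css = rate / CL = 69.4 / 2.12 = 32.74 mg/L
k = ln 2 / 8.69 = 0.07976 hr⁻¹
C(t) = Css (1 − e^(−kt)) = 32.74 × (1 − e^(−0.2600)) = 32.74 × 0.2290 ≈ 7.50 mg/L

7.50 mg/L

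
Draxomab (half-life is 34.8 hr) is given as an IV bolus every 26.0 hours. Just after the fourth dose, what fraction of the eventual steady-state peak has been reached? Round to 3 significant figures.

0.874

k = ln 2 / 34.8 = 0.01992 hr⁻¹
f_n = 1 − e^(−nkτ) = 1 − e^(−4 × 0.01992 × 26.0) = 1 − e^(−2.071) = 1 − 0.1260 ≈ 0.874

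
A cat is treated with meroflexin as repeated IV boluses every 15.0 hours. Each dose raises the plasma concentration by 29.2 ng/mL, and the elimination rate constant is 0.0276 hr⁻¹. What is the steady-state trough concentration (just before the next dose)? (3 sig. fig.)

56.9 ng/mL

Fraction remaining after one interval: e^(−kτ) = e^(−0.02760 × 15.0) = 0.6610
R = 1 / (1 − 0.6610) = 2.950
Css,max = 29.2 × 2.950 = 86.14 ng/mL
Css,min = Css,max × e^(−kτ) = 86.14 × 0.6610 ≈ 56.9 ng/mL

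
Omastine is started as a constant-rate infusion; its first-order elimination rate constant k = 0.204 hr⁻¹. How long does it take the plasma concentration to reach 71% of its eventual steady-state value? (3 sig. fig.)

f = 1 − e^(−kt)  ⇒  t = −ln(1 − f) / k
t = −ln(1 − 0.71) / 0.2040 = 1.238 / 0.2040 ≈ 6.07 hours

6.07 hours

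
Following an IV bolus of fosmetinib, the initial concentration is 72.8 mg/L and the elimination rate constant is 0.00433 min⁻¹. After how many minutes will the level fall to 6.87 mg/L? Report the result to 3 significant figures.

545 minutes

C(t) = C₀ e^(−kt)  ⇒  t = ln(C₀/C) / k
t = ln(72.8/6.87) / 0.004330 = 2.361 / 0.004330 ≈ 545 minutes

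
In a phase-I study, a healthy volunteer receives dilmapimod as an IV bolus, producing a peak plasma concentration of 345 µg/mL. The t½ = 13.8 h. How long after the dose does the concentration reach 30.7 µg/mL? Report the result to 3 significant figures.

48.2 hours

k = ln 2 / 13.8 = 0.05023 h⁻¹
C(t) = C₀ e^(−kt)  ⇒  t = ln(C₀/C) / k
t = ln(345/30.7) / 0.05023 = 2.419 / 0.05023 ≈ 48.2 hours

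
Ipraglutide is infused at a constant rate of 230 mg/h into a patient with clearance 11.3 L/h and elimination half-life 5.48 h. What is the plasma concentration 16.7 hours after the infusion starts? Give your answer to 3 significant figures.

17.9 mg/L

Css = rate / CL = 230 / 11.3 = 20.35 mg/L
k = ln 2 / 5.48 = 0.1265 h⁻¹
C(t) = Css (1 − e^(−kt)) = 20.35 × (1 − e^(−2.112)) = 20.35 × 0.8790 ≈ 17.9 mg/L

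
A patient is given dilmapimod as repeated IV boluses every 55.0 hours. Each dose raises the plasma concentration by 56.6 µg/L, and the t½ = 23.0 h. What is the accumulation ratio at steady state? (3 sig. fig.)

1.24

k = ln 2 / 23.0 = 0.03014 h⁻¹
Fraction remaining after one interval: e^(−kτ) = e^(−0.03014 × 55.0) = 0.1906
R = 1 / (1 − 0.1906) = 1 / 0.8094 ≈ 1.24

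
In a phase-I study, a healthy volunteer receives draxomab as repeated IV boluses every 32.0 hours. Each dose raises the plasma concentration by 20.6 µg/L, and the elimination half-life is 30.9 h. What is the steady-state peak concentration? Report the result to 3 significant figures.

k = ln 2 / 30.9 = 0.02243 h⁻¹
Fraction remaining after one interval: e^(−kτ) = e^(−0.02243 × 32.0) = 0.4878
R = 1 / (1 − 0.4878) = 1.952
Css,max = 20.6 × 1.952 ≈ 40.2 µg/L

40.2 µg/L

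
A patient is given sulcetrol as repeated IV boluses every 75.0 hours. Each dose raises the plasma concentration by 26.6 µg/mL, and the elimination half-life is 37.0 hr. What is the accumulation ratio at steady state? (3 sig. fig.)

k = ln 2 / 37.0 = 0.01873 hr⁻¹
Fraction remaining after one interval: e^(−kτ) = e^(−0.01873 × 75.0) = 0.2454
R = 1 / (1 − 0.2454) = 1 / 0.7546 ≈ 1.33

1.33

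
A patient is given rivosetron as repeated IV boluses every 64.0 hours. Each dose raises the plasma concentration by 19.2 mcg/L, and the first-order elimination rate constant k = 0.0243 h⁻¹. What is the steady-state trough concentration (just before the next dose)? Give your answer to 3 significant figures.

5.14 mcg/L

Fraction remaining after one interval: e^(−kτ) = e^(−0.02430 × 64.0) = 0.2111
R = 1 / (1 − 0.2111) = 1.268
Css,max = 19.2 × 1.268 = 24.34 mcg/L
Css,min = Css,max × e^(−kτ) = 24.34 × 0.2111 ≈ 5.14 mcg/L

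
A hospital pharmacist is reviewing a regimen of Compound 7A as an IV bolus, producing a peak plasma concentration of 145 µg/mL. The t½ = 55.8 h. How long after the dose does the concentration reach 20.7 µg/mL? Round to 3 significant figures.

k = ln 2 / 55.8 = 0.01242 h⁻¹
C(t) = C₀ e^(−kt)  ⇒  t = ln(C₀/C) / k
t = ln(145/20.7) / 0.01242 = 1.947 / 0.01242 ≈ 157 hours

157 hours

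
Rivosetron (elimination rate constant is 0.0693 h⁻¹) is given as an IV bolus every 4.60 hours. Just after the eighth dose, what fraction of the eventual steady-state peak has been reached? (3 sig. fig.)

f_n = 1 − e^(−nkτ) = 1 − e^(−8 × 0.06930 × 4.60) = 1 − e^(−2.550) = 1 − 0.07806 ≈ 0.922

0.922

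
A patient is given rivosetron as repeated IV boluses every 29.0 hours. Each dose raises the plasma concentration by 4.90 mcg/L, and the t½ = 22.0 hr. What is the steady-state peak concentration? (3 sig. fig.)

8.18 mcg/L

k = ln 2 / 22.0 = 0.03151 hr⁻¹
Fraction remaining after one interval: e^(−kτ) = e^(−0.03151 × 29.0) = 0.4010
R = 1 / (1 − 0.4010) = 1.670
Css,max = 4.90 × 1.670 ≈ 8.18 mcg/L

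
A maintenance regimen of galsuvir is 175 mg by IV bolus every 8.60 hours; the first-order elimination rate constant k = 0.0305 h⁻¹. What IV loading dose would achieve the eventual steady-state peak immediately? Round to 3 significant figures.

Accumulation ratio R = 1 / (1 − e^(−kτ)) = 1 / (1 − e^(−0.03050×8.60)) = 1 / (1 − 0.7693) = 4.334
Loading dose = maintenance dose × R = 175 × 4.334 ≈ 758 mg

758 mg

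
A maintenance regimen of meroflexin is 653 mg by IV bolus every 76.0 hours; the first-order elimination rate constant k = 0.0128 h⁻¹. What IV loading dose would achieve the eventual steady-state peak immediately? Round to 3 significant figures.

Accumulation ratio R = 1 / (1 − e^(−kτ)) = 1 / (1 − e^(−0.01280×76.0)) = 1 / (1 − 0.3780) = 1.608
Loading dose = maintenance dose × R = 653 × 1.608 ≈ 1050 mg

1050 mg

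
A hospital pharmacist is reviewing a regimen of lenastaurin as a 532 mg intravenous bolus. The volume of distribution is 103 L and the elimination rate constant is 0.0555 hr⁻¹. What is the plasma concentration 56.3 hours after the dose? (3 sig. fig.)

0.227 µg/mL

C₀ = dose / V = 532 / 103 = 5.165 µg/mL
C(t) = C₀ e^(−kt) = 5.165 × e^(−0.05550 × 56.3) = 5.165 × e^(−3.125) = 5.165 × 0.04395 ≈ 0.227 µg/mL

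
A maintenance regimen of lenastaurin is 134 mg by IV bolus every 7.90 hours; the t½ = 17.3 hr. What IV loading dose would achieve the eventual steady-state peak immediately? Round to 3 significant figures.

k = ln 2 / 17.3 = 0.04007 hr⁻¹
Accumulation ratio R = 1 / (1 − e^(−kτ)) = 1 / (1 − e^(−0.04007×7.90)) = 1 / (1 − 0.7287) = 3.686
Loading dose = maintenance dose × R = 134 × 3.686 ≈ 494 mg

494 mg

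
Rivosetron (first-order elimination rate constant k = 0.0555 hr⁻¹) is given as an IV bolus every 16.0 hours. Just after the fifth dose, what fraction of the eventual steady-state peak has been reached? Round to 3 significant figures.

0.988

f_n = 1 − e^(−nkτ) = 1 − e^(−5 × 0.05550 × 16.0) = 1 − e^(−4.440) = 1 − 0.01180 ≈ 0.988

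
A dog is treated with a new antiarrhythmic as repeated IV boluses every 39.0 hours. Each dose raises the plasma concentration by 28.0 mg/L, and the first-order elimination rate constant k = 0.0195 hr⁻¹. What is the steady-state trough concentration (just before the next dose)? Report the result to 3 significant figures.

24.6 mg/L

Fraction remaining after one interval: e^(−kτ) = e^(−0.01950 × 39.0) = 0.4674
R = 1 / (1 − 0.4674) = 1.878
Css,max = 28.0 × 1.878 = 52.58 mg/L
Css,min = Css,max × e^(−kτ) = 52.58 × 0.4674 ≈ 24.6 mg/L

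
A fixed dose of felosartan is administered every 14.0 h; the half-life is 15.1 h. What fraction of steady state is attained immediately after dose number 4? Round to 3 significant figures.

0.924

k = ln 2 / 15.1 = 0.04590 h⁻¹
f_n = 1 − e^(−nkτ) = 1 − e^(−4 × 0.04590 × 14.0) = 1 − e^(−2.571) = 1 − 0.07649 ≈ 0.924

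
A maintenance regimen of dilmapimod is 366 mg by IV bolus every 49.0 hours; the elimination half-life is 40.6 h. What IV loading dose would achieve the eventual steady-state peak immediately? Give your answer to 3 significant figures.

k = ln 2 / 40.6 = 0.01707 h⁻¹
Accumulation ratio R = 1 / (1 − e^(−kτ)) = 1 / (1 − e^(−0.01707×49.0)) = 1 / (1 − 0.4332) = 1.764
Loading dose = maintenance dose × R = 366 × 1.764 ≈ 646 mg

646 mg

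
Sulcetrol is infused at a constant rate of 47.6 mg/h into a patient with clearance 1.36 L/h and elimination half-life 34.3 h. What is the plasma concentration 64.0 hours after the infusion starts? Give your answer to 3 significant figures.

Css = rate / CL = 47.6 / 1.36 = 35.00 µg/mL
k = ln 2 / 34.3 = 0.02021 h⁻¹
C(t) = Css (1 − e^(−kt)) = 35.00 × (1 − e^(−1.293)) = 35.00 × 0.7256 ≈ 25.4 µg/mL

25.4 µg/mL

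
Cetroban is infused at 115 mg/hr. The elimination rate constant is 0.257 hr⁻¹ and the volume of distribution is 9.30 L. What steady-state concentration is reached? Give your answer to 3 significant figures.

CL = k · V = 0.257 × 9.30 = 2.390 L/hr
Css = rate / CL = 115 / 2.390 ≈ 48.1 µg/mL

48.1 µg/mL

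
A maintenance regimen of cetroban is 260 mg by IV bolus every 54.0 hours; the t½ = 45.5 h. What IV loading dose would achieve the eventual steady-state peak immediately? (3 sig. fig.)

464 mg

k = ln 2 / 45.5 = 0.01523 h⁻¹
Accumulation ratio R = 1 / (1 − e^(−kτ)) = 1 / (1 − e^(−0.01523×54.0)) = 1 / (1 − 0.4393) = 1.783
Loading dose = maintenance dose × R = 260 × 1.783 ≈ 464 mg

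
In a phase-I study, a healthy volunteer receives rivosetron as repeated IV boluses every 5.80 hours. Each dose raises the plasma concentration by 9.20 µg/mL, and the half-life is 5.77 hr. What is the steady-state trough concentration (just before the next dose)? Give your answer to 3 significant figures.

9.13 µg/mL

k = ln 2 / 5.77 = 0.1201 hr⁻¹
Fraction remaining after one interval: e^(−kτ) = e^(−0.1201 × 5.80) = 0.4982
R = 1 / (1 − 0.4982) = 1.993
Css,max = 9.20 × 1.993 = 18.33 µg/mL
Css,min = Css,max × e^(−kτ) = 18.33 × 0.4982 ≈ 9.13 µg/mL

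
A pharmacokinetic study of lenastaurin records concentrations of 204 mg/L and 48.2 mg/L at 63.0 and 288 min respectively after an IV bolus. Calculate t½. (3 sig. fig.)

k = ln(C₁/C₂) / (t₂ − t₁) = ln(204/48.2) / (288 − 63.0)
  = 1.443 / 225.0 = 0.006412 min⁻¹
t½ = ln 2 / k = ln 2 / 0.006412 ≈ 108 minutes

108 minutes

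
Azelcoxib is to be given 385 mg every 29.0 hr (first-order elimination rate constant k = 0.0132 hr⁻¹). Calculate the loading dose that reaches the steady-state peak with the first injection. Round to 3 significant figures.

1210 mg

Accumulation ratio R = 1 / (1 − e^(−kτ)) = 1 / (1 − e^(−0.01320×29.0)) = 1 / (1 − 0.6819) = 3.144
Loading dose = maintenance dose × R = 385 × 3.144 ≈ 1210 mg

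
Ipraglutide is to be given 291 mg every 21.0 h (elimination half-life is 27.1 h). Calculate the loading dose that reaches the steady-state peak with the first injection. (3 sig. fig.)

700 mg

k = ln 2 / 27.1 = 0.02558 h⁻¹
Accumulation ratio R = 1 / (1 − e^(−kτ)) = 1 / (1 − e^(−0.02558×21.0)) = 1 / (1 − 0.5844) = 2.406
Loading dose = maintenance dose × R = 291 × 2.406 ≈ 700 mg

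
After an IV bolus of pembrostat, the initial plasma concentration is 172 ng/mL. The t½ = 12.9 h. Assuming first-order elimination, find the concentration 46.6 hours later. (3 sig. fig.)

14.1 ng/mL

k = ln 2 / 12.9 = 0.05373 h⁻¹
C(t) = C₀ e^(−kt) = 172 × e^(−0.05373 × 46.6) = 172 × e^(−2.504) = 172 × 0.08176 ≈ 14.1 ng/mL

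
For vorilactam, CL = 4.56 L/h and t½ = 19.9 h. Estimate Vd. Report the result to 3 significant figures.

131 L

k = ln 2 / t½ = ln 2 / 19.9 = 0.03483 h⁻¹
V = CL / k = 4.56 / 0.03483 ≈ 131 L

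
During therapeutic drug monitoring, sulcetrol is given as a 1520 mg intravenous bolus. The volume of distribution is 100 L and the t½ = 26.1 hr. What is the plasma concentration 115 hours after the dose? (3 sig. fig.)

C₀ = dose / V = 1520 / 100 = 15.20 µg/mL
k = ln 2 / 26.1 = 0.02656 hr⁻¹
C(t) = C₀ e^(−kt) = 15.20 × e^(−0.02656 × 115) = 15.20 × e^(−3.054) = 15.20 × 0.04717 ≈ 0.717 µg/mL

0.717 µg/mL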